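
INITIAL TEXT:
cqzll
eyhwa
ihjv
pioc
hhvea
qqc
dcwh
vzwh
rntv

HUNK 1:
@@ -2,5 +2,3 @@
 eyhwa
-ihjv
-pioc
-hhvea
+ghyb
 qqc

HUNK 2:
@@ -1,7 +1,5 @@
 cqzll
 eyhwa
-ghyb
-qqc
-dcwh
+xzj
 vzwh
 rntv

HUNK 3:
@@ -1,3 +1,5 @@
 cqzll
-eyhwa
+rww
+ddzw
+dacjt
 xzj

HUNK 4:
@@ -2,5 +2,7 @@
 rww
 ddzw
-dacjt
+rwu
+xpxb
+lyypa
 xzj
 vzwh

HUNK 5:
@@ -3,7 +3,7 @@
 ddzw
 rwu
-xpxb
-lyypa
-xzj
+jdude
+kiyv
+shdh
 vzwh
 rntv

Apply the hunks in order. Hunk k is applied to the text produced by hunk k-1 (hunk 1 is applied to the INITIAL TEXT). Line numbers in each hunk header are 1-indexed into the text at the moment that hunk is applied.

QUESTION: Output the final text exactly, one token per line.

Answer: cqzll
rww
ddzw
rwu
jdude
kiyv
shdh
vzwh
rntv

Derivation:
Hunk 1: at line 2 remove [ihjv,pioc,hhvea] add [ghyb] -> 7 lines: cqzll eyhwa ghyb qqc dcwh vzwh rntv
Hunk 2: at line 1 remove [ghyb,qqc,dcwh] add [xzj] -> 5 lines: cqzll eyhwa xzj vzwh rntv
Hunk 3: at line 1 remove [eyhwa] add [rww,ddzw,dacjt] -> 7 lines: cqzll rww ddzw dacjt xzj vzwh rntv
Hunk 4: at line 2 remove [dacjt] add [rwu,xpxb,lyypa] -> 9 lines: cqzll rww ddzw rwu xpxb lyypa xzj vzwh rntv
Hunk 5: at line 3 remove [xpxb,lyypa,xzj] add [jdude,kiyv,shdh] -> 9 lines: cqzll rww ddzw rwu jdude kiyv shdh vzwh rntv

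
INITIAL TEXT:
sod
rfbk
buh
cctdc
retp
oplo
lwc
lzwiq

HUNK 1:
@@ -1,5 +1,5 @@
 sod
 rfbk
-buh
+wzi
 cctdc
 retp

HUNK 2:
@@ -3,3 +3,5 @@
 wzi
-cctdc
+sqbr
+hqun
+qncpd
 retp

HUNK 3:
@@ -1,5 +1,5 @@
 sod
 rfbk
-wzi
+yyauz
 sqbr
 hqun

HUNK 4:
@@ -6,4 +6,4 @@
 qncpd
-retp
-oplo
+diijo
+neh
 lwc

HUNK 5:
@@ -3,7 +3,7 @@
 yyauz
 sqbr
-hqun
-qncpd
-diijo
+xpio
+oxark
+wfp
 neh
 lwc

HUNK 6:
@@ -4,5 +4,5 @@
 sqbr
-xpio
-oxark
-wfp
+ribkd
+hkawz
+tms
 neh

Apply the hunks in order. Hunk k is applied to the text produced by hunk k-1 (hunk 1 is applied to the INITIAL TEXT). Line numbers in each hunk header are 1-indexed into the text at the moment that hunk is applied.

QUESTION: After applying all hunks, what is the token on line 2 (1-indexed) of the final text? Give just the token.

Answer: rfbk

Derivation:
Hunk 1: at line 1 remove [buh] add [wzi] -> 8 lines: sod rfbk wzi cctdc retp oplo lwc lzwiq
Hunk 2: at line 3 remove [cctdc] add [sqbr,hqun,qncpd] -> 10 lines: sod rfbk wzi sqbr hqun qncpd retp oplo lwc lzwiq
Hunk 3: at line 1 remove [wzi] add [yyauz] -> 10 lines: sod rfbk yyauz sqbr hqun qncpd retp oplo lwc lzwiq
Hunk 4: at line 6 remove [retp,oplo] add [diijo,neh] -> 10 lines: sod rfbk yyauz sqbr hqun qncpd diijo neh lwc lzwiq
Hunk 5: at line 3 remove [hqun,qncpd,diijo] add [xpio,oxark,wfp] -> 10 lines: sod rfbk yyauz sqbr xpio oxark wfp neh lwc lzwiq
Hunk 6: at line 4 remove [xpio,oxark,wfp] add [ribkd,hkawz,tms] -> 10 lines: sod rfbk yyauz sqbr ribkd hkawz tms neh lwc lzwiq
Final line 2: rfbk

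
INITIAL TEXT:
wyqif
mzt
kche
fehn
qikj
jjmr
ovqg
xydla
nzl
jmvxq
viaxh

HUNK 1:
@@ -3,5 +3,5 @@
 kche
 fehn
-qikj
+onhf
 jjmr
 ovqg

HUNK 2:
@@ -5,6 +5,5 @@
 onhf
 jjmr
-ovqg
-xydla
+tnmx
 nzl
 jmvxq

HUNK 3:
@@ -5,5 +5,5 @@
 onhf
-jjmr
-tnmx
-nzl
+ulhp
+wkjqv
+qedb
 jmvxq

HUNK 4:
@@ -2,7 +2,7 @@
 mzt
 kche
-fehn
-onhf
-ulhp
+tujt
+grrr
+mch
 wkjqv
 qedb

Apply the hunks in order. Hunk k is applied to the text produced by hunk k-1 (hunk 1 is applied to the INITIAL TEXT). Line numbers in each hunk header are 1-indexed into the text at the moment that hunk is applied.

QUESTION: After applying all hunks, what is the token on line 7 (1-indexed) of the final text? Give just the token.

Answer: wkjqv

Derivation:
Hunk 1: at line 3 remove [qikj] add [onhf] -> 11 lines: wyqif mzt kche fehn onhf jjmr ovqg xydla nzl jmvxq viaxh
Hunk 2: at line 5 remove [ovqg,xydla] add [tnmx] -> 10 lines: wyqif mzt kche fehn onhf jjmr tnmx nzl jmvxq viaxh
Hunk 3: at line 5 remove [jjmr,tnmx,nzl] add [ulhp,wkjqv,qedb] -> 10 lines: wyqif mzt kche fehn onhf ulhp wkjqv qedb jmvxq viaxh
Hunk 4: at line 2 remove [fehn,onhf,ulhp] add [tujt,grrr,mch] -> 10 lines: wyqif mzt kche tujt grrr mch wkjqv qedb jmvxq viaxh
Final line 7: wkjqv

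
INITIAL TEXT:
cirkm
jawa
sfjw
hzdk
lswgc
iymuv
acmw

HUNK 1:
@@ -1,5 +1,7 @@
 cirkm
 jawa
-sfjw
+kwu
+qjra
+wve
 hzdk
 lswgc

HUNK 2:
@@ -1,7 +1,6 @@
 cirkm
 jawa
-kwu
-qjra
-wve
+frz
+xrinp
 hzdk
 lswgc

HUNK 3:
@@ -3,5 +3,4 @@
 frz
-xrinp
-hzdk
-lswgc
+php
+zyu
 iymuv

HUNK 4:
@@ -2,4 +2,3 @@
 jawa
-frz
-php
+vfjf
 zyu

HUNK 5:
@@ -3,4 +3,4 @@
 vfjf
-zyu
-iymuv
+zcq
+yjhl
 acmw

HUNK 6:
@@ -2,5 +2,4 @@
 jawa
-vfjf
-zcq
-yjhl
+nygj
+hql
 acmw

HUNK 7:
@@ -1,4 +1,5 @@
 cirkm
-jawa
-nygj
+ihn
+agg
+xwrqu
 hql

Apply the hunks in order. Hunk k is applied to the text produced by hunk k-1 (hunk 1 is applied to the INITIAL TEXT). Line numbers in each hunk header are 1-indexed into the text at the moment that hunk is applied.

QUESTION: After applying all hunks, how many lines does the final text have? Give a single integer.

Answer: 6

Derivation:
Hunk 1: at line 1 remove [sfjw] add [kwu,qjra,wve] -> 9 lines: cirkm jawa kwu qjra wve hzdk lswgc iymuv acmw
Hunk 2: at line 1 remove [kwu,qjra,wve] add [frz,xrinp] -> 8 lines: cirkm jawa frz xrinp hzdk lswgc iymuv acmw
Hunk 3: at line 3 remove [xrinp,hzdk,lswgc] add [php,zyu] -> 7 lines: cirkm jawa frz php zyu iymuv acmw
Hunk 4: at line 2 remove [frz,php] add [vfjf] -> 6 lines: cirkm jawa vfjf zyu iymuv acmw
Hunk 5: at line 3 remove [zyu,iymuv] add [zcq,yjhl] -> 6 lines: cirkm jawa vfjf zcq yjhl acmw
Hunk 6: at line 2 remove [vfjf,zcq,yjhl] add [nygj,hql] -> 5 lines: cirkm jawa nygj hql acmw
Hunk 7: at line 1 remove [jawa,nygj] add [ihn,agg,xwrqu] -> 6 lines: cirkm ihn agg xwrqu hql acmw
Final line count: 6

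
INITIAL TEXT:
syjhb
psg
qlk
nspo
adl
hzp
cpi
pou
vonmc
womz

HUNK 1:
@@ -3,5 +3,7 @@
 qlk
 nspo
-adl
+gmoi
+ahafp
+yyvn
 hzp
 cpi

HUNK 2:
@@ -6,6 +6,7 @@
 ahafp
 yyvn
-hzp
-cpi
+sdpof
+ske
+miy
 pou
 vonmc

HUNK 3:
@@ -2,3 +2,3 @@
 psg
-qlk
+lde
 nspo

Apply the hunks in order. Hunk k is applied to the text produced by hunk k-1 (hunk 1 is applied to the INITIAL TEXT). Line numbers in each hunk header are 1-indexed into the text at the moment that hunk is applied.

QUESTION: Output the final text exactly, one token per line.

Answer: syjhb
psg
lde
nspo
gmoi
ahafp
yyvn
sdpof
ske
miy
pou
vonmc
womz

Derivation:
Hunk 1: at line 3 remove [adl] add [gmoi,ahafp,yyvn] -> 12 lines: syjhb psg qlk nspo gmoi ahafp yyvn hzp cpi pou vonmc womz
Hunk 2: at line 6 remove [hzp,cpi] add [sdpof,ske,miy] -> 13 lines: syjhb psg qlk nspo gmoi ahafp yyvn sdpof ske miy pou vonmc womz
Hunk 3: at line 2 remove [qlk] add [lde] -> 13 lines: syjhb psg lde nspo gmoi ahafp yyvn sdpof ske miy pou vonmc womz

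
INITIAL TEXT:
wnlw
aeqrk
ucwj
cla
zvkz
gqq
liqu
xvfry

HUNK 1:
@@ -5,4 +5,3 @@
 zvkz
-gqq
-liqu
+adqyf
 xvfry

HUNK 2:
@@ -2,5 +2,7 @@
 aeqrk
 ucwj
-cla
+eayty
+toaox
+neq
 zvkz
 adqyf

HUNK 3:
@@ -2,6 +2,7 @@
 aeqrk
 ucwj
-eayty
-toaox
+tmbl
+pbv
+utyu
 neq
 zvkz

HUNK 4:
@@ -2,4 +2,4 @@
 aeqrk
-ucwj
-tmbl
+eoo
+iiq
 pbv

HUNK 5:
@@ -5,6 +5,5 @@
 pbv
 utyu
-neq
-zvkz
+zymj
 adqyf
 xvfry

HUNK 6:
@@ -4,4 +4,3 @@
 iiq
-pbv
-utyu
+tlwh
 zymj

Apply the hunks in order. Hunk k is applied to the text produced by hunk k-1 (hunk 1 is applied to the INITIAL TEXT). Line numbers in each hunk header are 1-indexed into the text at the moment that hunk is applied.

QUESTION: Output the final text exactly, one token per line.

Answer: wnlw
aeqrk
eoo
iiq
tlwh
zymj
adqyf
xvfry

Derivation:
Hunk 1: at line 5 remove [gqq,liqu] add [adqyf] -> 7 lines: wnlw aeqrk ucwj cla zvkz adqyf xvfry
Hunk 2: at line 2 remove [cla] add [eayty,toaox,neq] -> 9 lines: wnlw aeqrk ucwj eayty toaox neq zvkz adqyf xvfry
Hunk 3: at line 2 remove [eayty,toaox] add [tmbl,pbv,utyu] -> 10 lines: wnlw aeqrk ucwj tmbl pbv utyu neq zvkz adqyf xvfry
Hunk 4: at line 2 remove [ucwj,tmbl] add [eoo,iiq] -> 10 lines: wnlw aeqrk eoo iiq pbv utyu neq zvkz adqyf xvfry
Hunk 5: at line 5 remove [neq,zvkz] add [zymj] -> 9 lines: wnlw aeqrk eoo iiq pbv utyu zymj adqyf xvfry
Hunk 6: at line 4 remove [pbv,utyu] add [tlwh] -> 8 lines: wnlw aeqrk eoo iiq tlwh zymj adqyf xvfry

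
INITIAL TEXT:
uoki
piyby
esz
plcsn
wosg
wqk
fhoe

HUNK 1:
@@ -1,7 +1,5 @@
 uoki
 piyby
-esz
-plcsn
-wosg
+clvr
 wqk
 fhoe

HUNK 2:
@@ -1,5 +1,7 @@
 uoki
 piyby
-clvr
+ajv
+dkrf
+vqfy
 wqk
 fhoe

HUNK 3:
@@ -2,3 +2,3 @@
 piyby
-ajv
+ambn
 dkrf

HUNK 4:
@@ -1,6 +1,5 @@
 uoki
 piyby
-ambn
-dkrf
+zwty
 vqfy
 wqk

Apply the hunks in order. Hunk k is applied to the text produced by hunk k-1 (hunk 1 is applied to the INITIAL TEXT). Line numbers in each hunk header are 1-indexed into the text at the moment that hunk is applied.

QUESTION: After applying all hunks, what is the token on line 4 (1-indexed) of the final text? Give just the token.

Hunk 1: at line 1 remove [esz,plcsn,wosg] add [clvr] -> 5 lines: uoki piyby clvr wqk fhoe
Hunk 2: at line 1 remove [clvr] add [ajv,dkrf,vqfy] -> 7 lines: uoki piyby ajv dkrf vqfy wqk fhoe
Hunk 3: at line 2 remove [ajv] add [ambn] -> 7 lines: uoki piyby ambn dkrf vqfy wqk fhoe
Hunk 4: at line 1 remove [ambn,dkrf] add [zwty] -> 6 lines: uoki piyby zwty vqfy wqk fhoe
Final line 4: vqfy

Answer: vqfy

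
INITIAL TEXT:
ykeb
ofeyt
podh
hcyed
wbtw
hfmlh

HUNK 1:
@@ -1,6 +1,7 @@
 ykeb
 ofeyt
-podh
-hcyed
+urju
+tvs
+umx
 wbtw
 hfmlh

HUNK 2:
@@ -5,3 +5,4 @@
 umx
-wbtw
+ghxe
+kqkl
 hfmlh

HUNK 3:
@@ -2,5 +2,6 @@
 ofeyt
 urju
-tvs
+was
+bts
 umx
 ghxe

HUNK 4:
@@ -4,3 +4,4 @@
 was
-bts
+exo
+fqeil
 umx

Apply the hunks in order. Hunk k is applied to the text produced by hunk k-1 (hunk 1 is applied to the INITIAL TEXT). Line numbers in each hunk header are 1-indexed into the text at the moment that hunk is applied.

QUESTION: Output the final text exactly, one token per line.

Answer: ykeb
ofeyt
urju
was
exo
fqeil
umx
ghxe
kqkl
hfmlh

Derivation:
Hunk 1: at line 1 remove [podh,hcyed] add [urju,tvs,umx] -> 7 lines: ykeb ofeyt urju tvs umx wbtw hfmlh
Hunk 2: at line 5 remove [wbtw] add [ghxe,kqkl] -> 8 lines: ykeb ofeyt urju tvs umx ghxe kqkl hfmlh
Hunk 3: at line 2 remove [tvs] add [was,bts] -> 9 lines: ykeb ofeyt urju was bts umx ghxe kqkl hfmlh
Hunk 4: at line 4 remove [bts] add [exo,fqeil] -> 10 lines: ykeb ofeyt urju was exo fqeil umx ghxe kqkl hfmlh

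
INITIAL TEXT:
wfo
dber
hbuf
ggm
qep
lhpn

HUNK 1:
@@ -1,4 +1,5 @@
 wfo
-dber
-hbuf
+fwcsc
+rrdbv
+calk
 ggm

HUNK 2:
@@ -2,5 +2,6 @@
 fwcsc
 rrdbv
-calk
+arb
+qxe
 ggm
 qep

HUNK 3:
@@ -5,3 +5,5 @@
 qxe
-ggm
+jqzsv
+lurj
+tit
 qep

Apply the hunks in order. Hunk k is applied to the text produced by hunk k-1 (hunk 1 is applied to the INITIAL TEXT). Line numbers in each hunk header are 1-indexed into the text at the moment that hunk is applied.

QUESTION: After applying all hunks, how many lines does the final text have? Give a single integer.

Hunk 1: at line 1 remove [dber,hbuf] add [fwcsc,rrdbv,calk] -> 7 lines: wfo fwcsc rrdbv calk ggm qep lhpn
Hunk 2: at line 2 remove [calk] add [arb,qxe] -> 8 lines: wfo fwcsc rrdbv arb qxe ggm qep lhpn
Hunk 3: at line 5 remove [ggm] add [jqzsv,lurj,tit] -> 10 lines: wfo fwcsc rrdbv arb qxe jqzsv lurj tit qep lhpn
Final line count: 10

Answer: 10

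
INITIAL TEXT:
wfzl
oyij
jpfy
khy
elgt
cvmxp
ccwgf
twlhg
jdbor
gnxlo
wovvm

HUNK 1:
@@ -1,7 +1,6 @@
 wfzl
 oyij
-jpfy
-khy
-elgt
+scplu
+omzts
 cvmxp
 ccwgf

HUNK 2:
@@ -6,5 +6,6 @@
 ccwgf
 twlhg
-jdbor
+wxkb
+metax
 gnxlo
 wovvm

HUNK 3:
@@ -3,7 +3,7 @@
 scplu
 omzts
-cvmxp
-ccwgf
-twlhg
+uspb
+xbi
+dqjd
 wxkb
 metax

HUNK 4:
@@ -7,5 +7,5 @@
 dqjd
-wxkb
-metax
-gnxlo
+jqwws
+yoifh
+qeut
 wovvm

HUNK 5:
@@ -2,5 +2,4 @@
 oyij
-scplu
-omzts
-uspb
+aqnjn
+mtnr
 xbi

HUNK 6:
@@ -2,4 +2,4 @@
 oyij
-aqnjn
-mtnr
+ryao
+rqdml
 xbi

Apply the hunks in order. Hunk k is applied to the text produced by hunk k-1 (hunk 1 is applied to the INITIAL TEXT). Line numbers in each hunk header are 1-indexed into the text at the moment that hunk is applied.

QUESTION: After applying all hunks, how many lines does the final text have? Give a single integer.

Answer: 10

Derivation:
Hunk 1: at line 1 remove [jpfy,khy,elgt] add [scplu,omzts] -> 10 lines: wfzl oyij scplu omzts cvmxp ccwgf twlhg jdbor gnxlo wovvm
Hunk 2: at line 6 remove [jdbor] add [wxkb,metax] -> 11 lines: wfzl oyij scplu omzts cvmxp ccwgf twlhg wxkb metax gnxlo wovvm
Hunk 3: at line 3 remove [cvmxp,ccwgf,twlhg] add [uspb,xbi,dqjd] -> 11 lines: wfzl oyij scplu omzts uspb xbi dqjd wxkb metax gnxlo wovvm
Hunk 4: at line 7 remove [wxkb,metax,gnxlo] add [jqwws,yoifh,qeut] -> 11 lines: wfzl oyij scplu omzts uspb xbi dqjd jqwws yoifh qeut wovvm
Hunk 5: at line 2 remove [scplu,omzts,uspb] add [aqnjn,mtnr] -> 10 lines: wfzl oyij aqnjn mtnr xbi dqjd jqwws yoifh qeut wovvm
Hunk 6: at line 2 remove [aqnjn,mtnr] add [ryao,rqdml] -> 10 lines: wfzl oyij ryao rqdml xbi dqjd jqwws yoifh qeut wovvm
Final line count: 10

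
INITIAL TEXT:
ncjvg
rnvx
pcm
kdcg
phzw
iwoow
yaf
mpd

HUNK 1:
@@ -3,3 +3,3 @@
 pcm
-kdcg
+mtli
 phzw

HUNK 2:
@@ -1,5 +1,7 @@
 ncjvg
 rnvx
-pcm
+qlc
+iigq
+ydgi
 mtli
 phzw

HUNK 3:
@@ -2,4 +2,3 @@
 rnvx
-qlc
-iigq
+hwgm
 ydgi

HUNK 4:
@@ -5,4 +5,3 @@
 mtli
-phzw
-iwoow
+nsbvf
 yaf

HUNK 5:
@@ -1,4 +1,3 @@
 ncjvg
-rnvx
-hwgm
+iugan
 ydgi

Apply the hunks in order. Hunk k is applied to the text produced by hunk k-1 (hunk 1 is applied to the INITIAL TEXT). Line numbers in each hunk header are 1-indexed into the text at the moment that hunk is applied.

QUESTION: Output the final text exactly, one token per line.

Hunk 1: at line 3 remove [kdcg] add [mtli] -> 8 lines: ncjvg rnvx pcm mtli phzw iwoow yaf mpd
Hunk 2: at line 1 remove [pcm] add [qlc,iigq,ydgi] -> 10 lines: ncjvg rnvx qlc iigq ydgi mtli phzw iwoow yaf mpd
Hunk 3: at line 2 remove [qlc,iigq] add [hwgm] -> 9 lines: ncjvg rnvx hwgm ydgi mtli phzw iwoow yaf mpd
Hunk 4: at line 5 remove [phzw,iwoow] add [nsbvf] -> 8 lines: ncjvg rnvx hwgm ydgi mtli nsbvf yaf mpd
Hunk 5: at line 1 remove [rnvx,hwgm] add [iugan] -> 7 lines: ncjvg iugan ydgi mtli nsbvf yaf mpd

Answer: ncjvg
iugan
ydgi
mtli
nsbvf
yaf
mpd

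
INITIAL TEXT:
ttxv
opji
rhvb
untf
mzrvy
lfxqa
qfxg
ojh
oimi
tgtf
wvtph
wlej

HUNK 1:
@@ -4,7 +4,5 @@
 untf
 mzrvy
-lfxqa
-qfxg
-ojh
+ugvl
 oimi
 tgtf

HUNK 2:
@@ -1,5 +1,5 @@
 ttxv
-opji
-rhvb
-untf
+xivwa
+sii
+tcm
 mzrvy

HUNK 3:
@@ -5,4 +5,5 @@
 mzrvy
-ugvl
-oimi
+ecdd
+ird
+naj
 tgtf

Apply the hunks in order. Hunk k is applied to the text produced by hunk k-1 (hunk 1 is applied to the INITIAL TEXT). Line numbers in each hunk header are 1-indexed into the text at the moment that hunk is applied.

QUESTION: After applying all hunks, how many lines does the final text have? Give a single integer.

Answer: 11

Derivation:
Hunk 1: at line 4 remove [lfxqa,qfxg,ojh] add [ugvl] -> 10 lines: ttxv opji rhvb untf mzrvy ugvl oimi tgtf wvtph wlej
Hunk 2: at line 1 remove [opji,rhvb,untf] add [xivwa,sii,tcm] -> 10 lines: ttxv xivwa sii tcm mzrvy ugvl oimi tgtf wvtph wlej
Hunk 3: at line 5 remove [ugvl,oimi] add [ecdd,ird,naj] -> 11 lines: ttxv xivwa sii tcm mzrvy ecdd ird naj tgtf wvtph wlej
Final line count: 11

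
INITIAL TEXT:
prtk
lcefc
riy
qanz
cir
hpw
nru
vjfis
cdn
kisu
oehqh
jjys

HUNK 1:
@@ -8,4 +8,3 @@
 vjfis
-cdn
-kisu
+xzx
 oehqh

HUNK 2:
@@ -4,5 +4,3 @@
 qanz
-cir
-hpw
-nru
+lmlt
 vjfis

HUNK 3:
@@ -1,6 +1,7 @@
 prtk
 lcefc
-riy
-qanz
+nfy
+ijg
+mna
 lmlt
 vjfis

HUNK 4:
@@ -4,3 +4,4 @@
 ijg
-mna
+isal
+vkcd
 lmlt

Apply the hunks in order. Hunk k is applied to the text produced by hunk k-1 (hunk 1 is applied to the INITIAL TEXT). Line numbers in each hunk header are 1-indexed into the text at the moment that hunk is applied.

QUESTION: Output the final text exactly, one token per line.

Answer: prtk
lcefc
nfy
ijg
isal
vkcd
lmlt
vjfis
xzx
oehqh
jjys

Derivation:
Hunk 1: at line 8 remove [cdn,kisu] add [xzx] -> 11 lines: prtk lcefc riy qanz cir hpw nru vjfis xzx oehqh jjys
Hunk 2: at line 4 remove [cir,hpw,nru] add [lmlt] -> 9 lines: prtk lcefc riy qanz lmlt vjfis xzx oehqh jjys
Hunk 3: at line 1 remove [riy,qanz] add [nfy,ijg,mna] -> 10 lines: prtk lcefc nfy ijg mna lmlt vjfis xzx oehqh jjys
Hunk 4: at line 4 remove [mna] add [isal,vkcd] -> 11 lines: prtk lcefc nfy ijg isal vkcd lmlt vjfis xzx oehqh jjys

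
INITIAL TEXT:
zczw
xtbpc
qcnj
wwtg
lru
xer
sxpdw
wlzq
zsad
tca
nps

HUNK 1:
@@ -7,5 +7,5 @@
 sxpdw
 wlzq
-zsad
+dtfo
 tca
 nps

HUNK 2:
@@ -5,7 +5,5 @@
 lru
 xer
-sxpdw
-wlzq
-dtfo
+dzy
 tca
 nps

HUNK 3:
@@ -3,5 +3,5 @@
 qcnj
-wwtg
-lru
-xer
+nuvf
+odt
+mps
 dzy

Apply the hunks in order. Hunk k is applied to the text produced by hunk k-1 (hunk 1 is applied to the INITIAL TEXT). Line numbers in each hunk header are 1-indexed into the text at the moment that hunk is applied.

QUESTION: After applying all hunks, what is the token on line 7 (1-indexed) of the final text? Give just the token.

Answer: dzy

Derivation:
Hunk 1: at line 7 remove [zsad] add [dtfo] -> 11 lines: zczw xtbpc qcnj wwtg lru xer sxpdw wlzq dtfo tca nps
Hunk 2: at line 5 remove [sxpdw,wlzq,dtfo] add [dzy] -> 9 lines: zczw xtbpc qcnj wwtg lru xer dzy tca nps
Hunk 3: at line 3 remove [wwtg,lru,xer] add [nuvf,odt,mps] -> 9 lines: zczw xtbpc qcnj nuvf odt mps dzy tca nps
Final line 7: dzy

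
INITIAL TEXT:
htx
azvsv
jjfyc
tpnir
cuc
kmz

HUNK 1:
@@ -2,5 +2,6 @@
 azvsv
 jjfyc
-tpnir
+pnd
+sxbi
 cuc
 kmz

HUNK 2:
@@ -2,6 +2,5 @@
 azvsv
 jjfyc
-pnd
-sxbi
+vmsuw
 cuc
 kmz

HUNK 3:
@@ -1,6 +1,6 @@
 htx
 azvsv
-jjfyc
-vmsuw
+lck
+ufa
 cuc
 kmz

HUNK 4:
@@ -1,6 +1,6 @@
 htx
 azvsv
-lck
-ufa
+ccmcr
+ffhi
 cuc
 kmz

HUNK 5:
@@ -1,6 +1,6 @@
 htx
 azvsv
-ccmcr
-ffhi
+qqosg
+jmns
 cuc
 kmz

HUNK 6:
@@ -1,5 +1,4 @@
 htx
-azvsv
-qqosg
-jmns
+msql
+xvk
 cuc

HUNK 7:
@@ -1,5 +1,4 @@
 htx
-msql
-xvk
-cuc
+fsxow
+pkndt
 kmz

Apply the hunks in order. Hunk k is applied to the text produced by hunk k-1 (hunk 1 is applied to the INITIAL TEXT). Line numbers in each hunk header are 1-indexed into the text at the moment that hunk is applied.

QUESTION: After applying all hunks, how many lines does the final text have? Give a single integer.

Hunk 1: at line 2 remove [tpnir] add [pnd,sxbi] -> 7 lines: htx azvsv jjfyc pnd sxbi cuc kmz
Hunk 2: at line 2 remove [pnd,sxbi] add [vmsuw] -> 6 lines: htx azvsv jjfyc vmsuw cuc kmz
Hunk 3: at line 1 remove [jjfyc,vmsuw] add [lck,ufa] -> 6 lines: htx azvsv lck ufa cuc kmz
Hunk 4: at line 1 remove [lck,ufa] add [ccmcr,ffhi] -> 6 lines: htx azvsv ccmcr ffhi cuc kmz
Hunk 5: at line 1 remove [ccmcr,ffhi] add [qqosg,jmns] -> 6 lines: htx azvsv qqosg jmns cuc kmz
Hunk 6: at line 1 remove [azvsv,qqosg,jmns] add [msql,xvk] -> 5 lines: htx msql xvk cuc kmz
Hunk 7: at line 1 remove [msql,xvk,cuc] add [fsxow,pkndt] -> 4 lines: htx fsxow pkndt kmz
Final line count: 4

Answer: 4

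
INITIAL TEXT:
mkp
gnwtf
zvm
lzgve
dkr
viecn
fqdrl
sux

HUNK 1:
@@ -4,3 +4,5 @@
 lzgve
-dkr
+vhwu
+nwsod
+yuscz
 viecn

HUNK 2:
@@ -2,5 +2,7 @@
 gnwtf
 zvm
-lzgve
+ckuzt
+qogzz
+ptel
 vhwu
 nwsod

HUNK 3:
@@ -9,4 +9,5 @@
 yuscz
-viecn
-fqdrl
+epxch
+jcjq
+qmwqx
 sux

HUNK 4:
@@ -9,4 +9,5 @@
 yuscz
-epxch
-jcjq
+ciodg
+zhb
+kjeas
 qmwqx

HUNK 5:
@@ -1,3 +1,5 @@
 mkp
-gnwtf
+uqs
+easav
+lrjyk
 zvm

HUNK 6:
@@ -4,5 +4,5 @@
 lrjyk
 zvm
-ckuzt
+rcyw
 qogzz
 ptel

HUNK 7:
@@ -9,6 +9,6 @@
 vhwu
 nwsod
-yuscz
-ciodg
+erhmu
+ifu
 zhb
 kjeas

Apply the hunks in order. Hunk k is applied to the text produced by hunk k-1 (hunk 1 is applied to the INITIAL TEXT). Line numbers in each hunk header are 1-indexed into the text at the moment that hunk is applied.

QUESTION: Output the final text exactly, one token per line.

Hunk 1: at line 4 remove [dkr] add [vhwu,nwsod,yuscz] -> 10 lines: mkp gnwtf zvm lzgve vhwu nwsod yuscz viecn fqdrl sux
Hunk 2: at line 2 remove [lzgve] add [ckuzt,qogzz,ptel] -> 12 lines: mkp gnwtf zvm ckuzt qogzz ptel vhwu nwsod yuscz viecn fqdrl sux
Hunk 3: at line 9 remove [viecn,fqdrl] add [epxch,jcjq,qmwqx] -> 13 lines: mkp gnwtf zvm ckuzt qogzz ptel vhwu nwsod yuscz epxch jcjq qmwqx sux
Hunk 4: at line 9 remove [epxch,jcjq] add [ciodg,zhb,kjeas] -> 14 lines: mkp gnwtf zvm ckuzt qogzz ptel vhwu nwsod yuscz ciodg zhb kjeas qmwqx sux
Hunk 5: at line 1 remove [gnwtf] add [uqs,easav,lrjyk] -> 16 lines: mkp uqs easav lrjyk zvm ckuzt qogzz ptel vhwu nwsod yuscz ciodg zhb kjeas qmwqx sux
Hunk 6: at line 4 remove [ckuzt] add [rcyw] -> 16 lines: mkp uqs easav lrjyk zvm rcyw qogzz ptel vhwu nwsod yuscz ciodg zhb kjeas qmwqx sux
Hunk 7: at line 9 remove [yuscz,ciodg] add [erhmu,ifu] -> 16 lines: mkp uqs easav lrjyk zvm rcyw qogzz ptel vhwu nwsod erhmu ifu zhb kjeas qmwqx sux

Answer: mkp
uqs
easav
lrjyk
zvm
rcyw
qogzz
ptel
vhwu
nwsod
erhmu
ifu
zhb
kjeas
qmwqx
sux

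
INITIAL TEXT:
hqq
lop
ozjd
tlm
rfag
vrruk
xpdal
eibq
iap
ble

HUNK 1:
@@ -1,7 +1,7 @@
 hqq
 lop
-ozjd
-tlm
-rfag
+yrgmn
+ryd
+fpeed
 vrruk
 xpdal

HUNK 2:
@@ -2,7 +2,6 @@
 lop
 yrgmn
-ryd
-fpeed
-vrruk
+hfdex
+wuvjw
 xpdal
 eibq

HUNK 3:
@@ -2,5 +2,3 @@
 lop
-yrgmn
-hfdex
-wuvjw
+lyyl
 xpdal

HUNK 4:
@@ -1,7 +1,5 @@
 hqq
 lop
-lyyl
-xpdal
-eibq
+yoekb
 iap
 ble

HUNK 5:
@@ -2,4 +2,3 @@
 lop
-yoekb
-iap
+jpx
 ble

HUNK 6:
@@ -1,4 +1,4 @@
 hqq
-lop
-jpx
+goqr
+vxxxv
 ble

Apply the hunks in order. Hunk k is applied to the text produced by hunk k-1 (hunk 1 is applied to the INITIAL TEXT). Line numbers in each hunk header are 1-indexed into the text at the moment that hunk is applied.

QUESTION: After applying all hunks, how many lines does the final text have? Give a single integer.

Hunk 1: at line 1 remove [ozjd,tlm,rfag] add [yrgmn,ryd,fpeed] -> 10 lines: hqq lop yrgmn ryd fpeed vrruk xpdal eibq iap ble
Hunk 2: at line 2 remove [ryd,fpeed,vrruk] add [hfdex,wuvjw] -> 9 lines: hqq lop yrgmn hfdex wuvjw xpdal eibq iap ble
Hunk 3: at line 2 remove [yrgmn,hfdex,wuvjw] add [lyyl] -> 7 lines: hqq lop lyyl xpdal eibq iap ble
Hunk 4: at line 1 remove [lyyl,xpdal,eibq] add [yoekb] -> 5 lines: hqq lop yoekb iap ble
Hunk 5: at line 2 remove [yoekb,iap] add [jpx] -> 4 lines: hqq lop jpx ble
Hunk 6: at line 1 remove [lop,jpx] add [goqr,vxxxv] -> 4 lines: hqq goqr vxxxv ble
Final line count: 4

Answer: 4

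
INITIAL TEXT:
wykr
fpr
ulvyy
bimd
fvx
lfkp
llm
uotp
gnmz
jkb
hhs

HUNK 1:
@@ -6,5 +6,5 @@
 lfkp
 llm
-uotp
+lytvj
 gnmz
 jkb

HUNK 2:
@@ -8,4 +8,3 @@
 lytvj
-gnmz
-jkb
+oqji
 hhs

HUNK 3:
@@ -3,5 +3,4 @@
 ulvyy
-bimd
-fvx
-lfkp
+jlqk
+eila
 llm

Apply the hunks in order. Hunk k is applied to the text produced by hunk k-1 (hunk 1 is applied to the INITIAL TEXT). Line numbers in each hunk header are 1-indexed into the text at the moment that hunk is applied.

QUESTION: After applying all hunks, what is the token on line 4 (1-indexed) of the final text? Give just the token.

Hunk 1: at line 6 remove [uotp] add [lytvj] -> 11 lines: wykr fpr ulvyy bimd fvx lfkp llm lytvj gnmz jkb hhs
Hunk 2: at line 8 remove [gnmz,jkb] add [oqji] -> 10 lines: wykr fpr ulvyy bimd fvx lfkp llm lytvj oqji hhs
Hunk 3: at line 3 remove [bimd,fvx,lfkp] add [jlqk,eila] -> 9 lines: wykr fpr ulvyy jlqk eila llm lytvj oqji hhs
Final line 4: jlqk

Answer: jlqk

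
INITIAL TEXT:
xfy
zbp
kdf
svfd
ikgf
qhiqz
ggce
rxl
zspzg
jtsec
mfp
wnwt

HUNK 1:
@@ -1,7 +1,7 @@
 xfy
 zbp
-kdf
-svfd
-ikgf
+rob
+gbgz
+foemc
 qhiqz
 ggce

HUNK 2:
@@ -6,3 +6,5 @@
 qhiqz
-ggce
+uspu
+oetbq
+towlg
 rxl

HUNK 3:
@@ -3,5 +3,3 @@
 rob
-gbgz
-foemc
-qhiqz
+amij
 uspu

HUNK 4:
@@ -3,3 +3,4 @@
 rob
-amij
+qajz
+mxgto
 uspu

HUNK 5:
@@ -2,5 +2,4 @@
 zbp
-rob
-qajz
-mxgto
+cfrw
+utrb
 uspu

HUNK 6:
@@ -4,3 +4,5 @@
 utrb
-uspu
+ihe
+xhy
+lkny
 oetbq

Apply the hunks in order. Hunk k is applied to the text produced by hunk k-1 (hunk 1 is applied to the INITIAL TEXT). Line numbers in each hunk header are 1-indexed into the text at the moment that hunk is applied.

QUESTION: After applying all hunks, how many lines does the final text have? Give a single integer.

Answer: 14

Derivation:
Hunk 1: at line 1 remove [kdf,svfd,ikgf] add [rob,gbgz,foemc] -> 12 lines: xfy zbp rob gbgz foemc qhiqz ggce rxl zspzg jtsec mfp wnwt
Hunk 2: at line 6 remove [ggce] add [uspu,oetbq,towlg] -> 14 lines: xfy zbp rob gbgz foemc qhiqz uspu oetbq towlg rxl zspzg jtsec mfp wnwt
Hunk 3: at line 3 remove [gbgz,foemc,qhiqz] add [amij] -> 12 lines: xfy zbp rob amij uspu oetbq towlg rxl zspzg jtsec mfp wnwt
Hunk 4: at line 3 remove [amij] add [qajz,mxgto] -> 13 lines: xfy zbp rob qajz mxgto uspu oetbq towlg rxl zspzg jtsec mfp wnwt
Hunk 5: at line 2 remove [rob,qajz,mxgto] add [cfrw,utrb] -> 12 lines: xfy zbp cfrw utrb uspu oetbq towlg rxl zspzg jtsec mfp wnwt
Hunk 6: at line 4 remove [uspu] add [ihe,xhy,lkny] -> 14 lines: xfy zbp cfrw utrb ihe xhy lkny oetbq towlg rxl zspzg jtsec mfp wnwt
Final line count: 14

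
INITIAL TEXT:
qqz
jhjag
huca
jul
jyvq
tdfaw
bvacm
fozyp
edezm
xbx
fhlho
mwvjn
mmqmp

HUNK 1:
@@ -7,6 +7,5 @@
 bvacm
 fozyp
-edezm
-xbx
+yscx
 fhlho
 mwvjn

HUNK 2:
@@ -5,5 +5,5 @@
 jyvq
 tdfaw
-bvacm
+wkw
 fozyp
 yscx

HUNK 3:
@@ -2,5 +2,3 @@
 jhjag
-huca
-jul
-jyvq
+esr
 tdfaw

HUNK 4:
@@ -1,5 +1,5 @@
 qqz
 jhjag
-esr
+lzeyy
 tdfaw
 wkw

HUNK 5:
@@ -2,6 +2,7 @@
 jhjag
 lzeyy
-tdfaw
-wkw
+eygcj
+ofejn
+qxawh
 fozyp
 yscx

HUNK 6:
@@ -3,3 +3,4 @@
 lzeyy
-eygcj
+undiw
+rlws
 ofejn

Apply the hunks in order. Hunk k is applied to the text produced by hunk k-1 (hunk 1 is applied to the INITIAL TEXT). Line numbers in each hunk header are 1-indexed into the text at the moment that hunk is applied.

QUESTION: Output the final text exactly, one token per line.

Hunk 1: at line 7 remove [edezm,xbx] add [yscx] -> 12 lines: qqz jhjag huca jul jyvq tdfaw bvacm fozyp yscx fhlho mwvjn mmqmp
Hunk 2: at line 5 remove [bvacm] add [wkw] -> 12 lines: qqz jhjag huca jul jyvq tdfaw wkw fozyp yscx fhlho mwvjn mmqmp
Hunk 3: at line 2 remove [huca,jul,jyvq] add [esr] -> 10 lines: qqz jhjag esr tdfaw wkw fozyp yscx fhlho mwvjn mmqmp
Hunk 4: at line 1 remove [esr] add [lzeyy] -> 10 lines: qqz jhjag lzeyy tdfaw wkw fozyp yscx fhlho mwvjn mmqmp
Hunk 5: at line 2 remove [tdfaw,wkw] add [eygcj,ofejn,qxawh] -> 11 lines: qqz jhjag lzeyy eygcj ofejn qxawh fozyp yscx fhlho mwvjn mmqmp
Hunk 6: at line 3 remove [eygcj] add [undiw,rlws] -> 12 lines: qqz jhjag lzeyy undiw rlws ofejn qxawh fozyp yscx fhlho mwvjn mmqmp

Answer: qqz
jhjag
lzeyy
undiw
rlws
ofejn
qxawh
fozyp
yscx
fhlho
mwvjn
mmqmp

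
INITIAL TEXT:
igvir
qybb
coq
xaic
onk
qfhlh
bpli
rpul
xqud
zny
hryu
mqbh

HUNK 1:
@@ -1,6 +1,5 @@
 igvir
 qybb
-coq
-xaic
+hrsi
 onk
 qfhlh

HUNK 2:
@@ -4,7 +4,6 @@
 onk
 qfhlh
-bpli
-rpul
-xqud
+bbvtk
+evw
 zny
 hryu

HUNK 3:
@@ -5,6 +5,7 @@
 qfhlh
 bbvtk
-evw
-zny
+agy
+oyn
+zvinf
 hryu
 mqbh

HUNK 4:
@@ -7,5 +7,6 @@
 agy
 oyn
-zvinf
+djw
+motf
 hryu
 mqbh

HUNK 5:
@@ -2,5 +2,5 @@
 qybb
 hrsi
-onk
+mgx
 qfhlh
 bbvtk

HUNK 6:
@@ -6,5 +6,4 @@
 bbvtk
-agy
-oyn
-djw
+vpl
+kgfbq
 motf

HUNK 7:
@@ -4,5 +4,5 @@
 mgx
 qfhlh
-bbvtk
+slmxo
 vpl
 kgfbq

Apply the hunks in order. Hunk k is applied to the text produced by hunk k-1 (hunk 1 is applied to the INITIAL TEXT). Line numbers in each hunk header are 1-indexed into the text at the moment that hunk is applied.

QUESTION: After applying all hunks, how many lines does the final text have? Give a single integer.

Hunk 1: at line 1 remove [coq,xaic] add [hrsi] -> 11 lines: igvir qybb hrsi onk qfhlh bpli rpul xqud zny hryu mqbh
Hunk 2: at line 4 remove [bpli,rpul,xqud] add [bbvtk,evw] -> 10 lines: igvir qybb hrsi onk qfhlh bbvtk evw zny hryu mqbh
Hunk 3: at line 5 remove [evw,zny] add [agy,oyn,zvinf] -> 11 lines: igvir qybb hrsi onk qfhlh bbvtk agy oyn zvinf hryu mqbh
Hunk 4: at line 7 remove [zvinf] add [djw,motf] -> 12 lines: igvir qybb hrsi onk qfhlh bbvtk agy oyn djw motf hryu mqbh
Hunk 5: at line 2 remove [onk] add [mgx] -> 12 lines: igvir qybb hrsi mgx qfhlh bbvtk agy oyn djw motf hryu mqbh
Hunk 6: at line 6 remove [agy,oyn,djw] add [vpl,kgfbq] -> 11 lines: igvir qybb hrsi mgx qfhlh bbvtk vpl kgfbq motf hryu mqbh
Hunk 7: at line 4 remove [bbvtk] add [slmxo] -> 11 lines: igvir qybb hrsi mgx qfhlh slmxo vpl kgfbq motf hryu mqbh
Final line count: 11

Answer: 11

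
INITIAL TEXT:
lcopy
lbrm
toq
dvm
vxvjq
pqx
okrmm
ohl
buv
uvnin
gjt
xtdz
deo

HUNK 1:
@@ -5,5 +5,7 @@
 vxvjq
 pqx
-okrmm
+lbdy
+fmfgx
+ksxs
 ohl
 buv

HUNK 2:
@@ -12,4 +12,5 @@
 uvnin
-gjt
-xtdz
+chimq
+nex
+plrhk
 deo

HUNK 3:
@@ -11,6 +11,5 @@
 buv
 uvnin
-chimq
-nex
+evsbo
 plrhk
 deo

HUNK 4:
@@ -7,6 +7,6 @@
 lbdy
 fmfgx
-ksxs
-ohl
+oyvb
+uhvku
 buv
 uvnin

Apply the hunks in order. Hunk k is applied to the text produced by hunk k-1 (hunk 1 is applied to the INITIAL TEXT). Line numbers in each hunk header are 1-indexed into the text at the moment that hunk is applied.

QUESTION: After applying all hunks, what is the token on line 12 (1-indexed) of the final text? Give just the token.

Answer: uvnin

Derivation:
Hunk 1: at line 5 remove [okrmm] add [lbdy,fmfgx,ksxs] -> 15 lines: lcopy lbrm toq dvm vxvjq pqx lbdy fmfgx ksxs ohl buv uvnin gjt xtdz deo
Hunk 2: at line 12 remove [gjt,xtdz] add [chimq,nex,plrhk] -> 16 lines: lcopy lbrm toq dvm vxvjq pqx lbdy fmfgx ksxs ohl buv uvnin chimq nex plrhk deo
Hunk 3: at line 11 remove [chimq,nex] add [evsbo] -> 15 lines: lcopy lbrm toq dvm vxvjq pqx lbdy fmfgx ksxs ohl buv uvnin evsbo plrhk deo
Hunk 4: at line 7 remove [ksxs,ohl] add [oyvb,uhvku] -> 15 lines: lcopy lbrm toq dvm vxvjq pqx lbdy fmfgx oyvb uhvku buv uvnin evsbo plrhk deo
Final line 12: uvnin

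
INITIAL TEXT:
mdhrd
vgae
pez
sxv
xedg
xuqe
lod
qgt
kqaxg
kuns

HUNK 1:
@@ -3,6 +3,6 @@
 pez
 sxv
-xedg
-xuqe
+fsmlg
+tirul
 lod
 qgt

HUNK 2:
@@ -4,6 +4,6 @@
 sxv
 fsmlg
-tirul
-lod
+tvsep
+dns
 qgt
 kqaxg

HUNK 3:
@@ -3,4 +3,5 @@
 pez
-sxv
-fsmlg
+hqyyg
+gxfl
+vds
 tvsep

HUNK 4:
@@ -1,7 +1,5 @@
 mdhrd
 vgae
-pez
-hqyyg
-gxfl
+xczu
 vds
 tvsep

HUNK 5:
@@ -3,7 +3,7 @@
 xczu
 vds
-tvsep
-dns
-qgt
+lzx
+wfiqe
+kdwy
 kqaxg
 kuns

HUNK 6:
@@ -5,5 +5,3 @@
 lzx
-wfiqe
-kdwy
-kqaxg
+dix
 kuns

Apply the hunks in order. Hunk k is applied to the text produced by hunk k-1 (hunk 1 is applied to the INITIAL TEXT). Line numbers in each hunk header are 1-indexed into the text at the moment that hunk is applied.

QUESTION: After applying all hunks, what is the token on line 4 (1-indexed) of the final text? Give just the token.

Answer: vds

Derivation:
Hunk 1: at line 3 remove [xedg,xuqe] add [fsmlg,tirul] -> 10 lines: mdhrd vgae pez sxv fsmlg tirul lod qgt kqaxg kuns
Hunk 2: at line 4 remove [tirul,lod] add [tvsep,dns] -> 10 lines: mdhrd vgae pez sxv fsmlg tvsep dns qgt kqaxg kuns
Hunk 3: at line 3 remove [sxv,fsmlg] add [hqyyg,gxfl,vds] -> 11 lines: mdhrd vgae pez hqyyg gxfl vds tvsep dns qgt kqaxg kuns
Hunk 4: at line 1 remove [pez,hqyyg,gxfl] add [xczu] -> 9 lines: mdhrd vgae xczu vds tvsep dns qgt kqaxg kuns
Hunk 5: at line 3 remove [tvsep,dns,qgt] add [lzx,wfiqe,kdwy] -> 9 lines: mdhrd vgae xczu vds lzx wfiqe kdwy kqaxg kuns
Hunk 6: at line 5 remove [wfiqe,kdwy,kqaxg] add [dix] -> 7 lines: mdhrd vgae xczu vds lzx dix kuns
Final line 4: vds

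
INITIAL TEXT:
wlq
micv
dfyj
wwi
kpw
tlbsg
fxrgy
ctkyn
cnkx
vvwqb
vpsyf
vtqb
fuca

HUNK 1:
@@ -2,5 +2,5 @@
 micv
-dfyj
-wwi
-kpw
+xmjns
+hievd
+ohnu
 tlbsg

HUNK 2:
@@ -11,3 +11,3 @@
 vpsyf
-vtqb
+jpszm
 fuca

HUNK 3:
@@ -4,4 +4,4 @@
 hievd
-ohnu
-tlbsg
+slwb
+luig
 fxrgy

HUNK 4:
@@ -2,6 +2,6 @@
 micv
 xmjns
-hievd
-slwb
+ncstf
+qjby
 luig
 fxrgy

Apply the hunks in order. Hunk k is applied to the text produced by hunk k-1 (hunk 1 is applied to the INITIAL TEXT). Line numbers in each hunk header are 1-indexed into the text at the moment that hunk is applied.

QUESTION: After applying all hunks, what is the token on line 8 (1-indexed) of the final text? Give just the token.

Answer: ctkyn

Derivation:
Hunk 1: at line 2 remove [dfyj,wwi,kpw] add [xmjns,hievd,ohnu] -> 13 lines: wlq micv xmjns hievd ohnu tlbsg fxrgy ctkyn cnkx vvwqb vpsyf vtqb fuca
Hunk 2: at line 11 remove [vtqb] add [jpszm] -> 13 lines: wlq micv xmjns hievd ohnu tlbsg fxrgy ctkyn cnkx vvwqb vpsyf jpszm fuca
Hunk 3: at line 4 remove [ohnu,tlbsg] add [slwb,luig] -> 13 lines: wlq micv xmjns hievd slwb luig fxrgy ctkyn cnkx vvwqb vpsyf jpszm fuca
Hunk 4: at line 2 remove [hievd,slwb] add [ncstf,qjby] -> 13 lines: wlq micv xmjns ncstf qjby luig fxrgy ctkyn cnkx vvwqb vpsyf jpszm fuca
Final line 8: ctkyn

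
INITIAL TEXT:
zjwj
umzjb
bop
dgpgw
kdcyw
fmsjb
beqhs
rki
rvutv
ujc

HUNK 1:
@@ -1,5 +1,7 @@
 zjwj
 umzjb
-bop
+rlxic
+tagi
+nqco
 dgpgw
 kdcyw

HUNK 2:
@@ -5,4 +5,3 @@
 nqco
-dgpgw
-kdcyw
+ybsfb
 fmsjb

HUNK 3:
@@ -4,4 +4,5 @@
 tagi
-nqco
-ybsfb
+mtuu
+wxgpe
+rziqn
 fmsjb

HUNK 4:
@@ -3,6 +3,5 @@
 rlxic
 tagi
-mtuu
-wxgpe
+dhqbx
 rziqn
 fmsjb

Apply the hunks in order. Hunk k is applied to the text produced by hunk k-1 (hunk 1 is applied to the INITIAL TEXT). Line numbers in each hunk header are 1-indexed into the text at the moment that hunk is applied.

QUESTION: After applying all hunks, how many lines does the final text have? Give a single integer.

Hunk 1: at line 1 remove [bop] add [rlxic,tagi,nqco] -> 12 lines: zjwj umzjb rlxic tagi nqco dgpgw kdcyw fmsjb beqhs rki rvutv ujc
Hunk 2: at line 5 remove [dgpgw,kdcyw] add [ybsfb] -> 11 lines: zjwj umzjb rlxic tagi nqco ybsfb fmsjb beqhs rki rvutv ujc
Hunk 3: at line 4 remove [nqco,ybsfb] add [mtuu,wxgpe,rziqn] -> 12 lines: zjwj umzjb rlxic tagi mtuu wxgpe rziqn fmsjb beqhs rki rvutv ujc
Hunk 4: at line 3 remove [mtuu,wxgpe] add [dhqbx] -> 11 lines: zjwj umzjb rlxic tagi dhqbx rziqn fmsjb beqhs rki rvutv ujc
Final line count: 11

Answer: 11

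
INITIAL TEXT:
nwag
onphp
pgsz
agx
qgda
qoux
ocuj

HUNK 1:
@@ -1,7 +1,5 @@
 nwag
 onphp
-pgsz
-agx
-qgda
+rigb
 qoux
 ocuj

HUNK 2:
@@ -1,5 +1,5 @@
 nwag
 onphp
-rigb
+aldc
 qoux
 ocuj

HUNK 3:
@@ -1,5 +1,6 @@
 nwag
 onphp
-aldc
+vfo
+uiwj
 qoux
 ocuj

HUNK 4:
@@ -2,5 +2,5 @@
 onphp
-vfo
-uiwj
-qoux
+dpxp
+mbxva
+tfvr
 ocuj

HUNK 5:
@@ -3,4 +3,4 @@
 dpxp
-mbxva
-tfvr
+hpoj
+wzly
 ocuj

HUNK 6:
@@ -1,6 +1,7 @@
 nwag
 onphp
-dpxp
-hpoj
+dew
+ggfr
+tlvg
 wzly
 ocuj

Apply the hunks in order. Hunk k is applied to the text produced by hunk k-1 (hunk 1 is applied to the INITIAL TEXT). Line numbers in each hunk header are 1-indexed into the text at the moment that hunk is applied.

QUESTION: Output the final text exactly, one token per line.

Answer: nwag
onphp
dew
ggfr
tlvg
wzly
ocuj

Derivation:
Hunk 1: at line 1 remove [pgsz,agx,qgda] add [rigb] -> 5 lines: nwag onphp rigb qoux ocuj
Hunk 2: at line 1 remove [rigb] add [aldc] -> 5 lines: nwag onphp aldc qoux ocuj
Hunk 3: at line 1 remove [aldc] add [vfo,uiwj] -> 6 lines: nwag onphp vfo uiwj qoux ocuj
Hunk 4: at line 2 remove [vfo,uiwj,qoux] add [dpxp,mbxva,tfvr] -> 6 lines: nwag onphp dpxp mbxva tfvr ocuj
Hunk 5: at line 3 remove [mbxva,tfvr] add [hpoj,wzly] -> 6 lines: nwag onphp dpxp hpoj wzly ocuj
Hunk 6: at line 1 remove [dpxp,hpoj] add [dew,ggfr,tlvg] -> 7 lines: nwag onphp dew ggfr tlvg wzly ocuj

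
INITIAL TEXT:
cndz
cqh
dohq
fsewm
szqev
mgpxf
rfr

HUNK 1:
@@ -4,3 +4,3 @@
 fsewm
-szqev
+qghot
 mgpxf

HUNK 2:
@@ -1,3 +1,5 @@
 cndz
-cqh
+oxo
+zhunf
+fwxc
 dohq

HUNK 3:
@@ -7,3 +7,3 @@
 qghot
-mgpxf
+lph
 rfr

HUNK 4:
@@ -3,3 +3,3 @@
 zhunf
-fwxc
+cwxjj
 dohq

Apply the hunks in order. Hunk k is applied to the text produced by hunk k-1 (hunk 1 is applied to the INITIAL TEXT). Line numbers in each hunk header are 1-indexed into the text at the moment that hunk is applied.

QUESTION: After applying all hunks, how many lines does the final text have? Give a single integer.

Answer: 9

Derivation:
Hunk 1: at line 4 remove [szqev] add [qghot] -> 7 lines: cndz cqh dohq fsewm qghot mgpxf rfr
Hunk 2: at line 1 remove [cqh] add [oxo,zhunf,fwxc] -> 9 lines: cndz oxo zhunf fwxc dohq fsewm qghot mgpxf rfr
Hunk 3: at line 7 remove [mgpxf] add [lph] -> 9 lines: cndz oxo zhunf fwxc dohq fsewm qghot lph rfr
Hunk 4: at line 3 remove [fwxc] add [cwxjj] -> 9 lines: cndz oxo zhunf cwxjj dohq fsewm qghot lph rfr
Final line count: 9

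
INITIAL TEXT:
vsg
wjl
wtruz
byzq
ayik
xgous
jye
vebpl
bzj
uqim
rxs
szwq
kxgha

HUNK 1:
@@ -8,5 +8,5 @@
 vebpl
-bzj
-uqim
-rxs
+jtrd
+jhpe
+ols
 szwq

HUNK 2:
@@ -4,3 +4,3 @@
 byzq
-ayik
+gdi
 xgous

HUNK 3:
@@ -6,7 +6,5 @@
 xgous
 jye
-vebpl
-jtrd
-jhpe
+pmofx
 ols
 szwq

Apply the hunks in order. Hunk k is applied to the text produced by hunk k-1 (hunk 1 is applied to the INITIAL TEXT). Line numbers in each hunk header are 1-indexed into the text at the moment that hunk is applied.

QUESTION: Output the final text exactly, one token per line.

Answer: vsg
wjl
wtruz
byzq
gdi
xgous
jye
pmofx
ols
szwq
kxgha

Derivation:
Hunk 1: at line 8 remove [bzj,uqim,rxs] add [jtrd,jhpe,ols] -> 13 lines: vsg wjl wtruz byzq ayik xgous jye vebpl jtrd jhpe ols szwq kxgha
Hunk 2: at line 4 remove [ayik] add [gdi] -> 13 lines: vsg wjl wtruz byzq gdi xgous jye vebpl jtrd jhpe ols szwq kxgha
Hunk 3: at line 6 remove [vebpl,jtrd,jhpe] add [pmofx] -> 11 lines: vsg wjl wtruz byzq gdi xgous jye pmofx ols szwq kxgha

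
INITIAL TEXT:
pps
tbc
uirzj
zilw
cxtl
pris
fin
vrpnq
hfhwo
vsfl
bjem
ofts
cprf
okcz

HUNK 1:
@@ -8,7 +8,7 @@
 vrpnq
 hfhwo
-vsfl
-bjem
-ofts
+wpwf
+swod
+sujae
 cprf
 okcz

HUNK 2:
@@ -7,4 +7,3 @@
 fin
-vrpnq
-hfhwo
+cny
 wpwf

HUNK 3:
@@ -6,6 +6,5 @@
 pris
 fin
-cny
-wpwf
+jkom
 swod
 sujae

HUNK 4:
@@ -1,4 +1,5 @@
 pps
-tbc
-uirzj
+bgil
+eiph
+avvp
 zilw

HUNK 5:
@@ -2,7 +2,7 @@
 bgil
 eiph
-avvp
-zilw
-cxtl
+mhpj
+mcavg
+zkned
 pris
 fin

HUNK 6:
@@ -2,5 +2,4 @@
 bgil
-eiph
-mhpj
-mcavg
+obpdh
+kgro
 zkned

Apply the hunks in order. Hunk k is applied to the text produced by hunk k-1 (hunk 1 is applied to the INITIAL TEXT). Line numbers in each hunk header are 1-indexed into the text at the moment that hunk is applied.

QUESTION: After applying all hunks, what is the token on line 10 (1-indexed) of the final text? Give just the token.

Hunk 1: at line 8 remove [vsfl,bjem,ofts] add [wpwf,swod,sujae] -> 14 lines: pps tbc uirzj zilw cxtl pris fin vrpnq hfhwo wpwf swod sujae cprf okcz
Hunk 2: at line 7 remove [vrpnq,hfhwo] add [cny] -> 13 lines: pps tbc uirzj zilw cxtl pris fin cny wpwf swod sujae cprf okcz
Hunk 3: at line 6 remove [cny,wpwf] add [jkom] -> 12 lines: pps tbc uirzj zilw cxtl pris fin jkom swod sujae cprf okcz
Hunk 4: at line 1 remove [tbc,uirzj] add [bgil,eiph,avvp] -> 13 lines: pps bgil eiph avvp zilw cxtl pris fin jkom swod sujae cprf okcz
Hunk 5: at line 2 remove [avvp,zilw,cxtl] add [mhpj,mcavg,zkned] -> 13 lines: pps bgil eiph mhpj mcavg zkned pris fin jkom swod sujae cprf okcz
Hunk 6: at line 2 remove [eiph,mhpj,mcavg] add [obpdh,kgro] -> 12 lines: pps bgil obpdh kgro zkned pris fin jkom swod sujae cprf okcz
Final line 10: sujae

Answer: sujae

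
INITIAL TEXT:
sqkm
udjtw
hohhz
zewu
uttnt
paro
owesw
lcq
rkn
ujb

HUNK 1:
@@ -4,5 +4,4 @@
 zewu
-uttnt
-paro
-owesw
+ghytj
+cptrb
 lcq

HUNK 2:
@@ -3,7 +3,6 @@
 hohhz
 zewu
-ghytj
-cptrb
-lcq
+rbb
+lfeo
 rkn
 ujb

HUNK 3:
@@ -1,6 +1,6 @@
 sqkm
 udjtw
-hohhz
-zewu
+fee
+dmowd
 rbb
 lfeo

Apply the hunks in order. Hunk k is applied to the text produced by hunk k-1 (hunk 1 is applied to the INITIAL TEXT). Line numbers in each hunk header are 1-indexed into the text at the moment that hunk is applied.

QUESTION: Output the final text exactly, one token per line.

Answer: sqkm
udjtw
fee
dmowd
rbb
lfeo
rkn
ujb

Derivation:
Hunk 1: at line 4 remove [uttnt,paro,owesw] add [ghytj,cptrb] -> 9 lines: sqkm udjtw hohhz zewu ghytj cptrb lcq rkn ujb
Hunk 2: at line 3 remove [ghytj,cptrb,lcq] add [rbb,lfeo] -> 8 lines: sqkm udjtw hohhz zewu rbb lfeo rkn ujb
Hunk 3: at line 1 remove [hohhz,zewu] add [fee,dmowd] -> 8 lines: sqkm udjtw fee dmowd rbb lfeo rkn ujb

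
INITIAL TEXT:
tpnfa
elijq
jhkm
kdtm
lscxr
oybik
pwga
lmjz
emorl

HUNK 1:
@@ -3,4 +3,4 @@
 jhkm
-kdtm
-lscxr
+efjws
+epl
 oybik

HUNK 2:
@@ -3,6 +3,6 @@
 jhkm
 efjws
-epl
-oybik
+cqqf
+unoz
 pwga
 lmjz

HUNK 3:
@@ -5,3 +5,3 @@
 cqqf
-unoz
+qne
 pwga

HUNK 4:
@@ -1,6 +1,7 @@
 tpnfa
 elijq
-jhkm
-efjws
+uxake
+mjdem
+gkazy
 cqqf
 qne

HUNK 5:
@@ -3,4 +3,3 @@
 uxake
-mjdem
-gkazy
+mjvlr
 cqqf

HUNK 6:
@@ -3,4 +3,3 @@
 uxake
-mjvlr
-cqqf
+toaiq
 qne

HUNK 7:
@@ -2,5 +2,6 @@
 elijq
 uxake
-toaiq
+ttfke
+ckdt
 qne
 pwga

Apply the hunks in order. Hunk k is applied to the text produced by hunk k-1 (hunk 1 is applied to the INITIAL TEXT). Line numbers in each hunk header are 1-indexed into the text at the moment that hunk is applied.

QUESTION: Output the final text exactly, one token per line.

Answer: tpnfa
elijq
uxake
ttfke
ckdt
qne
pwga
lmjz
emorl

Derivation:
Hunk 1: at line 3 remove [kdtm,lscxr] add [efjws,epl] -> 9 lines: tpnfa elijq jhkm efjws epl oybik pwga lmjz emorl
Hunk 2: at line 3 remove [epl,oybik] add [cqqf,unoz] -> 9 lines: tpnfa elijq jhkm efjws cqqf unoz pwga lmjz emorl
Hunk 3: at line 5 remove [unoz] add [qne] -> 9 lines: tpnfa elijq jhkm efjws cqqf qne pwga lmjz emorl
Hunk 4: at line 1 remove [jhkm,efjws] add [uxake,mjdem,gkazy] -> 10 lines: tpnfa elijq uxake mjdem gkazy cqqf qne pwga lmjz emorl
Hunk 5: at line 3 remove [mjdem,gkazy] add [mjvlr] -> 9 lines: tpnfa elijq uxake mjvlr cqqf qne pwga lmjz emorl
Hunk 6: at line 3 remove [mjvlr,cqqf] add [toaiq] -> 8 lines: tpnfa elijq uxake toaiq qne pwga lmjz emorl
Hunk 7: at line 2 remove [toaiq] add [ttfke,ckdt] -> 9 lines: tpnfa elijq uxake ttfke ckdt qne pwga lmjz emorl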